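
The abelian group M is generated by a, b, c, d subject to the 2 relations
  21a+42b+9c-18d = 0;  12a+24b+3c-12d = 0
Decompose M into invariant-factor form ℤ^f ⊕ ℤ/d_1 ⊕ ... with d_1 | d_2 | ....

rank_ℚ(R)=2; free=4−2=2
SNF(R) diag = [3, 3] → torsion [3, 3]

Answer: M ≅ ℤ^2 ⊕ ℤ/3 ⊕ ℤ/3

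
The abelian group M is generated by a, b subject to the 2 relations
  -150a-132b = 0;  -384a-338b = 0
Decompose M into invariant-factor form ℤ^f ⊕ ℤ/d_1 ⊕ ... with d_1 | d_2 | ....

Answer: M ≅ ℤ/2 ⊕ ℤ/6

Derivation:
rank_ℚ(R)=2; free=2−2=0
SNF(R) diag = [2, 6] → torsion [2, 6]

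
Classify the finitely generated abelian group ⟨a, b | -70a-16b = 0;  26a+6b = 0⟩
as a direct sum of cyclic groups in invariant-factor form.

Answer: M ≅ ℤ/2 ⊕ ℤ/2

Derivation:
rank_ℚ(R)=2; free=2−2=0
SNF(R) diag = [2, 2] → torsion [2, 2]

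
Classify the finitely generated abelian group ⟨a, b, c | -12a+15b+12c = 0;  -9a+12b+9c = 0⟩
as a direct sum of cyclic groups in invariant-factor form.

rank_ℚ(R)=2; free=3−2=1
SNF(R) diag = [3, 3] → torsion [3, 3]

Answer: M ≅ ℤ^1 ⊕ ℤ/3 ⊕ ℤ/3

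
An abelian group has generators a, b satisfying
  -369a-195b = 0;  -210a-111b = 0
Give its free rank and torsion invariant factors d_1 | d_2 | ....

rank_ℚ(R)=2; free=2−2=0
SNF(R) diag = [3, 3] → torsion [3, 3]

Answer: M ≅ ℤ/3 ⊕ ℤ/3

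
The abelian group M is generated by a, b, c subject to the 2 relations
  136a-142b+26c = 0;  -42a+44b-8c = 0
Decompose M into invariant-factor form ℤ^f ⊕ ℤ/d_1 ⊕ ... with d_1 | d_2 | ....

Answer: M ≅ ℤ^1 ⊕ ℤ/2 ⊕ ℤ/2

Derivation:
rank_ℚ(R)=2; free=3−2=1
SNF(R) diag = [2, 2] → torsion [2, 2]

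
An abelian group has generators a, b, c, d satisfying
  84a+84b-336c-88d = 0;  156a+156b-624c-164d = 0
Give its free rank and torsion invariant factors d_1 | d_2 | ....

Answer: M ≅ ℤ^2 ⊕ ℤ/4 ⊕ ℤ/12

Derivation:
rank_ℚ(R)=2; free=4−2=2
SNF(R) diag = [4, 12] → torsion [4, 12]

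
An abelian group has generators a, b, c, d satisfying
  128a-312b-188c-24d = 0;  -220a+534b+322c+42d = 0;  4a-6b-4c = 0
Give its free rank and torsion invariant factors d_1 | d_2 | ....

Answer: M ≅ ℤ^1 ⊕ ℤ/2 ⊕ ℤ/6 ⊕ ℤ/12

Derivation:
rank_ℚ(R)=3; free=4−3=1
SNF(R) diag = [2, 6, 12] → torsion [2, 6, 12]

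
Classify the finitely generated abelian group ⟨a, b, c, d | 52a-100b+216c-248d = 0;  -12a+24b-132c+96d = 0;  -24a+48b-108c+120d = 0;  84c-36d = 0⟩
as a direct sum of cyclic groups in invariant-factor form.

Answer: M ≅ ℤ/4 ⊕ ℤ/12 ⊕ ℤ/12 ⊕ ℤ/36

Derivation:
rank_ℚ(R)=4; free=4−4=0
SNF(R) diag = [4, 12, 12, 36] → torsion [4, 12, 12, 36]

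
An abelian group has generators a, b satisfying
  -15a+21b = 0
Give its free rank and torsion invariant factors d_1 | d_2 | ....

rank_ℚ(R)=1; free=2−1=1
SNF(R) diag = [3] → torsion [3]

Answer: M ≅ ℤ^1 ⊕ ℤ/3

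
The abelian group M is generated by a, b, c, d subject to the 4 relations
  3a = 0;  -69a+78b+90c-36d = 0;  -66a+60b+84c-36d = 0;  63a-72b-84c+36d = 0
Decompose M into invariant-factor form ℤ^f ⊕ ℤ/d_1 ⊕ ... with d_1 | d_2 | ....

rank_ℚ(R)=4; free=4−4=0
SNF(R) diag = [3, 6, 12, 36] → torsion [3, 6, 12, 36]

Answer: M ≅ ℤ/3 ⊕ ℤ/6 ⊕ ℤ/12 ⊕ ℤ/36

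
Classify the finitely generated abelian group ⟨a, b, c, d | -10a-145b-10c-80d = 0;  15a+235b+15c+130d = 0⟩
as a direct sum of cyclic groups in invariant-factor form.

Answer: M ≅ ℤ^2 ⊕ ℤ/5 ⊕ ℤ/5

Derivation:
rank_ℚ(R)=2; free=4−2=2
SNF(R) diag = [5, 5] → torsion [5, 5]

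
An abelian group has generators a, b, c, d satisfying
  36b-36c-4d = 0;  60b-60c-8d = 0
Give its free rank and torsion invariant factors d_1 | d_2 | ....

rank_ℚ(R)=2; free=4−2=2
SNF(R) diag = [4, 12] → torsion [4, 12]

Answer: M ≅ ℤ^2 ⊕ ℤ/4 ⊕ ℤ/12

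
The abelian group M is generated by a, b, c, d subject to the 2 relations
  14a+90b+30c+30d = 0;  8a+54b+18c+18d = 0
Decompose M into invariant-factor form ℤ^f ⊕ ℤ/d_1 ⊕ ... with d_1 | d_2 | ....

rank_ℚ(R)=2; free=4−2=2
SNF(R) diag = [2, 6] → torsion [2, 6]

Answer: M ≅ ℤ^2 ⊕ ℤ/2 ⊕ ℤ/6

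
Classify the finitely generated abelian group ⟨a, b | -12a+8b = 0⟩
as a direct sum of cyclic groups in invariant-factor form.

Answer: M ≅ ℤ^1 ⊕ ℤ/4

Derivation:
rank_ℚ(R)=1; free=2−1=1
SNF(R) diag = [4] → torsion [4]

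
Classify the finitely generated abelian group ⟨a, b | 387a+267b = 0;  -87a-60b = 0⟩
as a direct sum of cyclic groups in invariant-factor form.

Answer: M ≅ ℤ/3 ⊕ ℤ/3

Derivation:
rank_ℚ(R)=2; free=2−2=0
SNF(R) diag = [3, 3] → torsion [3, 3]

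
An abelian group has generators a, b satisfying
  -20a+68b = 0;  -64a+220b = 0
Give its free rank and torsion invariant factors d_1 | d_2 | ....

rank_ℚ(R)=2; free=2−2=0
SNF(R) diag = [4, 12] → torsion [4, 12]

Answer: M ≅ ℤ/4 ⊕ ℤ/12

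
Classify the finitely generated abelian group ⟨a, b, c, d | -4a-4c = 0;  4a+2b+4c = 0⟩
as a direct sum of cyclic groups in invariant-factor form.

rank_ℚ(R)=2; free=4−2=2
SNF(R) diag = [2, 4] → torsion [2, 4]

Answer: M ≅ ℤ^2 ⊕ ℤ/2 ⊕ ℤ/4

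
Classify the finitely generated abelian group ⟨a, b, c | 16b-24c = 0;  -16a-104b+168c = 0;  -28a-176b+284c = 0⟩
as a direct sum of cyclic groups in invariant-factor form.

rank_ℚ(R)=3; free=3−3=0
SNF(R) diag = [4, 8, 8] → torsion [4, 8, 8]

Answer: M ≅ ℤ/4 ⊕ ℤ/8 ⊕ ℤ/8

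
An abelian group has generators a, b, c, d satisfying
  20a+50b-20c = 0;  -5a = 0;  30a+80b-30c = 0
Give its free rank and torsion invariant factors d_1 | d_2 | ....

Answer: M ≅ ℤ^1 ⊕ ℤ/5 ⊕ ℤ/10 ⊕ ℤ/10

Derivation:
rank_ℚ(R)=3; free=4−3=1
SNF(R) diag = [5, 10, 10] → torsion [5, 10, 10]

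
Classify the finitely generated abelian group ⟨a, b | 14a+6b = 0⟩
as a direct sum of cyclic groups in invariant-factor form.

Answer: M ≅ ℤ^1 ⊕ ℤ/2

Derivation:
rank_ℚ(R)=1; free=2−1=1
SNF(R) diag = [2] → torsion [2]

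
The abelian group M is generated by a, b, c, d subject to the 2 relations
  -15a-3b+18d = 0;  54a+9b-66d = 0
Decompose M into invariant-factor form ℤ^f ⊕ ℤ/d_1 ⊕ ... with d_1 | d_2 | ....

rank_ℚ(R)=2; free=4−2=2
SNF(R) diag = [3, 3] → torsion [3, 3]

Answer: M ≅ ℤ^2 ⊕ ℤ/3 ⊕ ℤ/3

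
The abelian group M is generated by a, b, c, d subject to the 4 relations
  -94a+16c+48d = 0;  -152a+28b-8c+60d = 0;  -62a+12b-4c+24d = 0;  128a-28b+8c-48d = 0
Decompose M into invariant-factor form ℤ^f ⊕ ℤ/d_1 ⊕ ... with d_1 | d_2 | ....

Answer: M ≅ ℤ/2 ⊕ ℤ/4 ⊕ ℤ/12 ⊕ ℤ/12

Derivation:
rank_ℚ(R)=4; free=4−4=0
SNF(R) diag = [2, 4, 12, 12] → torsion [2, 4, 12, 12]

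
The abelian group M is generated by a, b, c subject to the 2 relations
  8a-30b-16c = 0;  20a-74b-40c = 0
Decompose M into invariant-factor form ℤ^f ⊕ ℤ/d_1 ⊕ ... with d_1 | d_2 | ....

rank_ℚ(R)=2; free=3−2=1
SNF(R) diag = [2, 4] → torsion [2, 4]

Answer: M ≅ ℤ^1 ⊕ ℤ/2 ⊕ ℤ/4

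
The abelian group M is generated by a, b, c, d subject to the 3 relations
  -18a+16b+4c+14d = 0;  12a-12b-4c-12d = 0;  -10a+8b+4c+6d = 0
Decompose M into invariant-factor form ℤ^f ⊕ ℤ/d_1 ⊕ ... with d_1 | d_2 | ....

rank_ℚ(R)=3; free=4−3=1
SNF(R) diag = [2, 4, 8] → torsion [2, 4, 8]

Answer: M ≅ ℤ^1 ⊕ ℤ/2 ⊕ ℤ/4 ⊕ ℤ/8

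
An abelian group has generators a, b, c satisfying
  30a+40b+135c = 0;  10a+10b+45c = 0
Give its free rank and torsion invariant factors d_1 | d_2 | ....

rank_ℚ(R)=2; free=3−2=1
SNF(R) diag = [5, 10] → torsion [5, 10]

Answer: M ≅ ℤ^1 ⊕ ℤ/5 ⊕ ℤ/10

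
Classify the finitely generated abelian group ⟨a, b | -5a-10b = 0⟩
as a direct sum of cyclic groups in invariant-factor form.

Answer: M ≅ ℤ^1 ⊕ ℤ/5

Derivation:
rank_ℚ(R)=1; free=2−1=1
SNF(R) diag = [5] → torsion [5]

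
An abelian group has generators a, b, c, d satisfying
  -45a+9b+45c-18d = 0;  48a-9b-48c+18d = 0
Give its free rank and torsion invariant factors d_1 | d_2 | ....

Answer: M ≅ ℤ^2 ⊕ ℤ/3 ⊕ ℤ/9

Derivation:
rank_ℚ(R)=2; free=4−2=2
SNF(R) diag = [3, 9] → torsion [3, 9]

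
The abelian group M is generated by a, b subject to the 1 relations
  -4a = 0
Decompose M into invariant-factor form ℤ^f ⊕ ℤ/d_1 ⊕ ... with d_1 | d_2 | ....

rank_ℚ(R)=1; free=2−1=1
SNF(R) diag = [4] → torsion [4]

Answer: M ≅ ℤ^1 ⊕ ℤ/4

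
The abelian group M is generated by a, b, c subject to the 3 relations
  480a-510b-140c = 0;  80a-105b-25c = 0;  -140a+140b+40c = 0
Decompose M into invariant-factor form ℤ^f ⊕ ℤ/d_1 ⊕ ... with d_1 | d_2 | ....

Answer: M ≅ ℤ/5 ⊕ ℤ/10 ⊕ ℤ/20

Derivation:
rank_ℚ(R)=3; free=3−3=0
SNF(R) diag = [5, 10, 20] → torsion [5, 10, 20]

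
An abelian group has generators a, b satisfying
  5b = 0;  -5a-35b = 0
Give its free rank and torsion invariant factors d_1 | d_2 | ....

rank_ℚ(R)=2; free=2−2=0
SNF(R) diag = [5, 5] → torsion [5, 5]

Answer: M ≅ ℤ/5 ⊕ ℤ/5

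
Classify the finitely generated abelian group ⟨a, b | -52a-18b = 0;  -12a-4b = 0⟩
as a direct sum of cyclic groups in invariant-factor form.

rank_ℚ(R)=2; free=2−2=0
SNF(R) diag = [2, 4] → torsion [2, 4]

Answer: M ≅ ℤ/2 ⊕ ℤ/4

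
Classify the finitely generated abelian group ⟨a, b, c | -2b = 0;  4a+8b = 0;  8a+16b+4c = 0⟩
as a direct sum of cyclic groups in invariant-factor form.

Answer: M ≅ ℤ/2 ⊕ ℤ/4 ⊕ ℤ/4

Derivation:
rank_ℚ(R)=3; free=3−3=0
SNF(R) diag = [2, 4, 4] → torsion [2, 4, 4]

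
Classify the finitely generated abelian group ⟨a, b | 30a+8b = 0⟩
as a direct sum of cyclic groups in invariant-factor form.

rank_ℚ(R)=1; free=2−1=1
SNF(R) diag = [2] → torsion [2]

Answer: M ≅ ℤ^1 ⊕ ℤ/2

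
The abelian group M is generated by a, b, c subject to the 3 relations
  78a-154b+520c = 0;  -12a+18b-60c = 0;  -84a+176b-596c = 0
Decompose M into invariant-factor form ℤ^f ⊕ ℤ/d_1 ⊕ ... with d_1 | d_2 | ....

Answer: M ≅ ℤ/2 ⊕ ℤ/6 ⊕ ℤ/12

Derivation:
rank_ℚ(R)=3; free=3−3=0
SNF(R) diag = [2, 6, 12] → torsion [2, 6, 12]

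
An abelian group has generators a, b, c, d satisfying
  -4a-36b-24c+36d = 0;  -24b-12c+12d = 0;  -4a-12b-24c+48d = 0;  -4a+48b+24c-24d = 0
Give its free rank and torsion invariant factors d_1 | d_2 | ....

rank_ℚ(R)=4; free=4−4=0
SNF(R) diag = [4, 12, 12, 12] → torsion [4, 12, 12, 12]

Answer: M ≅ ℤ/4 ⊕ ℤ/12 ⊕ ℤ/12 ⊕ ℤ/12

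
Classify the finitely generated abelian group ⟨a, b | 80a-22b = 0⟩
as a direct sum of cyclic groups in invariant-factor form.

rank_ℚ(R)=1; free=2−1=1
SNF(R) diag = [2] → torsion [2]

Answer: M ≅ ℤ^1 ⊕ ℤ/2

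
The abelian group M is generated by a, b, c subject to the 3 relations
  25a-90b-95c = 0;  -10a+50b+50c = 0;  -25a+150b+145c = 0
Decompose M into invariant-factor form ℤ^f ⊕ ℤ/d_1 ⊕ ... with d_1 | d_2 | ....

Answer: M ≅ ℤ/5 ⊕ ℤ/10 ⊕ ℤ/10

Derivation:
rank_ℚ(R)=3; free=3−3=0
SNF(R) diag = [5, 10, 10] → torsion [5, 10, 10]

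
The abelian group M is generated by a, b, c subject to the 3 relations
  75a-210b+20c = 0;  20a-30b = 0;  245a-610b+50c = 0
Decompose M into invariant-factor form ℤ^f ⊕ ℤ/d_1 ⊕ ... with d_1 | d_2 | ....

Answer: M ≅ ℤ/5 ⊕ ℤ/10 ⊕ ℤ/10

Derivation:
rank_ℚ(R)=3; free=3−3=0
SNF(R) diag = [5, 10, 10] → torsion [5, 10, 10]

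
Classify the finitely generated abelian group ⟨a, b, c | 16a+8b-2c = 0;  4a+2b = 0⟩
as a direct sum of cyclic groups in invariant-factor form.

Answer: M ≅ ℤ^1 ⊕ ℤ/2 ⊕ ℤ/2

Derivation:
rank_ℚ(R)=2; free=3−2=1
SNF(R) diag = [2, 2] → torsion [2, 2]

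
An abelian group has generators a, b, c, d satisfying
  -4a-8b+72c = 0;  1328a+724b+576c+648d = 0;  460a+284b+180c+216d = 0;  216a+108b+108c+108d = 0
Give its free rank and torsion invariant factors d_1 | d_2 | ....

Answer: M ≅ ℤ/4 ⊕ ℤ/12 ⊕ ℤ/36 ⊕ ℤ/108

Derivation:
rank_ℚ(R)=4; free=4−4=0
SNF(R) diag = [4, 12, 36, 108] → torsion [4, 12, 36, 108]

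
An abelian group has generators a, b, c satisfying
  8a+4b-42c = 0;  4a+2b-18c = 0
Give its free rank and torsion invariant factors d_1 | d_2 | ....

rank_ℚ(R)=2; free=3−2=1
SNF(R) diag = [2, 6] → torsion [2, 6]

Answer: M ≅ ℤ^1 ⊕ ℤ/2 ⊕ ℤ/6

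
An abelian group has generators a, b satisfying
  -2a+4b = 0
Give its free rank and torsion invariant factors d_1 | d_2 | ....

Answer: M ≅ ℤ^1 ⊕ ℤ/2

Derivation:
rank_ℚ(R)=1; free=2−1=1
SNF(R) diag = [2] → torsion [2]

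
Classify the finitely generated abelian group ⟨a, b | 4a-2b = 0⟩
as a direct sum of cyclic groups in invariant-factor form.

rank_ℚ(R)=1; free=2−1=1
SNF(R) diag = [2] → torsion [2]

Answer: M ≅ ℤ^1 ⊕ ℤ/2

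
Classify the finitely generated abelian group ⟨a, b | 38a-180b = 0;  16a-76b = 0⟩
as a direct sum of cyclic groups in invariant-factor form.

Answer: M ≅ ℤ/2 ⊕ ℤ/4

Derivation:
rank_ℚ(R)=2; free=2−2=0
SNF(R) diag = [2, 4] → torsion [2, 4]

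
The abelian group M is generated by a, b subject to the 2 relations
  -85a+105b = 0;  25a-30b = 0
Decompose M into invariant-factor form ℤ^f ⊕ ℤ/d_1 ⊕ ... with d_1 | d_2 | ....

Answer: M ≅ ℤ/5 ⊕ ℤ/15

Derivation:
rank_ℚ(R)=2; free=2−2=0
SNF(R) diag = [5, 15] → torsion [5, 15]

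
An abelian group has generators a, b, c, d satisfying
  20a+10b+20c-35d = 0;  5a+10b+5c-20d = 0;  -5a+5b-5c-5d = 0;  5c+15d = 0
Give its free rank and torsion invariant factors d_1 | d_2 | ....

rank_ℚ(R)=4; free=4−4=0
SNF(R) diag = [5, 5, 5, 15] → torsion [5, 5, 5, 15]

Answer: M ≅ ℤ/5 ⊕ ℤ/5 ⊕ ℤ/5 ⊕ ℤ/15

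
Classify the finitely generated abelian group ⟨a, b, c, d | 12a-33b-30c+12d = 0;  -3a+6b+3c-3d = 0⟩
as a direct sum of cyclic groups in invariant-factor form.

rank_ℚ(R)=2; free=4−2=2
SNF(R) diag = [3, 9] → torsion [3, 9]

Answer: M ≅ ℤ^2 ⊕ ℤ/3 ⊕ ℤ/9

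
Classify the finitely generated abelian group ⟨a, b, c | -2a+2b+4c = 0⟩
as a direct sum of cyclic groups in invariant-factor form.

Answer: M ≅ ℤ^2 ⊕ ℤ/2

Derivation:
rank_ℚ(R)=1; free=3−1=2
SNF(R) diag = [2] → torsion [2]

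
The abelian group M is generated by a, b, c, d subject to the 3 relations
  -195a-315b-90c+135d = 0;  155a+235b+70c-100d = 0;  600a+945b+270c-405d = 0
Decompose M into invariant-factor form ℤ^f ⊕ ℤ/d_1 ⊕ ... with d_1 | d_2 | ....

rank_ℚ(R)=3; free=4−3=1
SNF(R) diag = [5, 15, 45] → torsion [5, 15, 45]

Answer: M ≅ ℤ^1 ⊕ ℤ/5 ⊕ ℤ/15 ⊕ ℤ/45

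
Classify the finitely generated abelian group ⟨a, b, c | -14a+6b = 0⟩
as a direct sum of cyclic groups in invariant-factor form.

Answer: M ≅ ℤ^2 ⊕ ℤ/2

Derivation:
rank_ℚ(R)=1; free=3−1=2
SNF(R) diag = [2] → torsion [2]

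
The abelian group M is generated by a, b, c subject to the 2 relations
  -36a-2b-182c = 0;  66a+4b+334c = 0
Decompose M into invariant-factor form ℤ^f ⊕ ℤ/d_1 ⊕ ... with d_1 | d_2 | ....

Answer: M ≅ ℤ^1 ⊕ ℤ/2 ⊕ ℤ/6

Derivation:
rank_ℚ(R)=2; free=3−2=1
SNF(R) diag = [2, 6] → torsion [2, 6]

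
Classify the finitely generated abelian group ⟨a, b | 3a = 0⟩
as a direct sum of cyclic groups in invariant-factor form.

rank_ℚ(R)=1; free=2−1=1
SNF(R) diag = [3] → torsion [3]

Answer: M ≅ ℤ^1 ⊕ ℤ/3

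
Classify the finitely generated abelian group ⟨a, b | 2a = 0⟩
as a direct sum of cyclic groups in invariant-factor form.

Answer: M ≅ ℤ^1 ⊕ ℤ/2

Derivation:
rank_ℚ(R)=1; free=2−1=1
SNF(R) diag = [2] → torsion [2]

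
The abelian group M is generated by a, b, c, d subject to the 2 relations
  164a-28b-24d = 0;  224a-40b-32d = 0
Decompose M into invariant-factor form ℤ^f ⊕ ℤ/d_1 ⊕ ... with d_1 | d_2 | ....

rank_ℚ(R)=2; free=4−2=2
SNF(R) diag = [4, 8] → torsion [4, 8]

Answer: M ≅ ℤ^2 ⊕ ℤ/4 ⊕ ℤ/8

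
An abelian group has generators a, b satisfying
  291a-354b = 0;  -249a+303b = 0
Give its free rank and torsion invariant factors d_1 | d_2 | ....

Answer: M ≅ ℤ/3 ⊕ ℤ/9

Derivation:
rank_ℚ(R)=2; free=2−2=0
SNF(R) diag = [3, 9] → torsion [3, 9]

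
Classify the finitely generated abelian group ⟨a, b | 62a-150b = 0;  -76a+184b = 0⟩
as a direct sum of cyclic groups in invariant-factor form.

Answer: M ≅ ℤ/2 ⊕ ℤ/4

Derivation:
rank_ℚ(R)=2; free=2−2=0
SNF(R) diag = [2, 4] → torsion [2, 4]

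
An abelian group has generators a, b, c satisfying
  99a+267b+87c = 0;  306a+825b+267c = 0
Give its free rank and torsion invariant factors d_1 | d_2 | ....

rank_ℚ(R)=2; free=3−2=1
SNF(R) diag = [3, 9] → torsion [3, 9]

Answer: M ≅ ℤ^1 ⊕ ℤ/3 ⊕ ℤ/9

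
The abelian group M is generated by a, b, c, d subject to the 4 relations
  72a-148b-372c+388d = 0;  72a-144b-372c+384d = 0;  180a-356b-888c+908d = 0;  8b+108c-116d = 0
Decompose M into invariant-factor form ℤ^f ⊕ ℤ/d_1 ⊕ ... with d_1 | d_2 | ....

Answer: M ≅ ℤ/4 ⊕ ℤ/12 ⊕ ℤ/36 ⊕ ℤ/108

Derivation:
rank_ℚ(R)=4; free=4−4=0
SNF(R) diag = [4, 12, 36, 108] → torsion [4, 12, 36, 108]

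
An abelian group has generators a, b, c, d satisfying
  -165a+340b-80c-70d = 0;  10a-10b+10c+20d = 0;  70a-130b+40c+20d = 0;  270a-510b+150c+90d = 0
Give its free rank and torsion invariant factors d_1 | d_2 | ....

Answer: M ≅ ℤ/5 ⊕ ℤ/10 ⊕ ℤ/30 ⊕ ℤ/30

Derivation:
rank_ℚ(R)=4; free=4−4=0
SNF(R) diag = [5, 10, 30, 30] → torsion [5, 10, 30, 30]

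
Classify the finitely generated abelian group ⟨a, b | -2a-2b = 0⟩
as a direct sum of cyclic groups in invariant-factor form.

Answer: M ≅ ℤ^1 ⊕ ℤ/2

Derivation:
rank_ℚ(R)=1; free=2−1=1
SNF(R) diag = [2] → torsion [2]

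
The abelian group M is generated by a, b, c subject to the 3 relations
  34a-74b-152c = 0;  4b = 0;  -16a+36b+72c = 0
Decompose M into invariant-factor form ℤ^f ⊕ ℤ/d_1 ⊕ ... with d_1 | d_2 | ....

rank_ℚ(R)=3; free=3−3=0
SNF(R) diag = [2, 4, 8] → torsion [2, 4, 8]

Answer: M ≅ ℤ/2 ⊕ ℤ/4 ⊕ ℤ/8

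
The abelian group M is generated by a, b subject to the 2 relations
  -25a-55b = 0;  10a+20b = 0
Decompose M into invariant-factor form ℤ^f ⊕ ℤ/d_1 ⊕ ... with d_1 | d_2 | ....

rank_ℚ(R)=2; free=2−2=0
SNF(R) diag = [5, 10] → torsion [5, 10]

Answer: M ≅ ℤ/5 ⊕ ℤ/10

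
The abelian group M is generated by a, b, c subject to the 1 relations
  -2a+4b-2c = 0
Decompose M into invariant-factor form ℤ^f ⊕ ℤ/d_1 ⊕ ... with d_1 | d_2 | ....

Answer: M ≅ ℤ^2 ⊕ ℤ/2

Derivation:
rank_ℚ(R)=1; free=3−1=2
SNF(R) diag = [2] → torsion [2]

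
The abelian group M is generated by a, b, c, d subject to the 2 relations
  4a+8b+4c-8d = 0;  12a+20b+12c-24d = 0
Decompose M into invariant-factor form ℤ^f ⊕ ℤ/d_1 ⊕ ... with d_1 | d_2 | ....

rank_ℚ(R)=2; free=4−2=2
SNF(R) diag = [4, 4] → torsion [4, 4]

Answer: M ≅ ℤ^2 ⊕ ℤ/4 ⊕ ℤ/4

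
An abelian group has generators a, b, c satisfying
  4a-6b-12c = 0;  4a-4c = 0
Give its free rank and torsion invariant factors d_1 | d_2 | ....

rank_ℚ(R)=2; free=3−2=1
SNF(R) diag = [2, 4] → torsion [2, 4]

Answer: M ≅ ℤ^1 ⊕ ℤ/2 ⊕ ℤ/4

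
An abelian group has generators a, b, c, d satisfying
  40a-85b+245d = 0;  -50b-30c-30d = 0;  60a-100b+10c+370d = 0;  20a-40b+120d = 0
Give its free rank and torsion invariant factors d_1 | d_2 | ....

Answer: M ≅ ℤ/5 ⊕ ℤ/10 ⊕ ℤ/10 ⊕ ℤ/20

Derivation:
rank_ℚ(R)=4; free=4−4=0
SNF(R) diag = [5, 10, 10, 20] → torsion [5, 10, 10, 20]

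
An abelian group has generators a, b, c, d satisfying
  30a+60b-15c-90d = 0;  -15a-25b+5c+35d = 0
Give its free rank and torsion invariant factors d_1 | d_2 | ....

rank_ℚ(R)=2; free=4−2=2
SNF(R) diag = [5, 15] → torsion [5, 15]

Answer: M ≅ ℤ^2 ⊕ ℤ/5 ⊕ ℤ/15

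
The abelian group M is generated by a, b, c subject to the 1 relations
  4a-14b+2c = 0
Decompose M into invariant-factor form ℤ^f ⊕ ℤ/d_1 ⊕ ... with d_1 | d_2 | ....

rank_ℚ(R)=1; free=3−1=2
SNF(R) diag = [2] → torsion [2]

Answer: M ≅ ℤ^2 ⊕ ℤ/2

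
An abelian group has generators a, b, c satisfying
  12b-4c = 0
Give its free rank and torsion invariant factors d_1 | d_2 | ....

rank_ℚ(R)=1; free=3−1=2
SNF(R) diag = [4] → torsion [4]

Answer: M ≅ ℤ^2 ⊕ ℤ/4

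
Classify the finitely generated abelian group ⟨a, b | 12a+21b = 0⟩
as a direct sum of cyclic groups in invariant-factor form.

Answer: M ≅ ℤ^1 ⊕ ℤ/3

Derivation:
rank_ℚ(R)=1; free=2−1=1
SNF(R) diag = [3] → torsion [3]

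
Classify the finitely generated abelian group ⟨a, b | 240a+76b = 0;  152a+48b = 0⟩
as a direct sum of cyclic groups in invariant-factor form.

Answer: M ≅ ℤ/4 ⊕ ℤ/8

Derivation:
rank_ℚ(R)=2; free=2−2=0
SNF(R) diag = [4, 8] → torsion [4, 8]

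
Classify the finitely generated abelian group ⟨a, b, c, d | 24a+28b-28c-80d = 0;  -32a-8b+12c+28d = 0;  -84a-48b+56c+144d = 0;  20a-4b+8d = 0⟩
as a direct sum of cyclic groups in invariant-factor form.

Answer: M ≅ ℤ/4 ⊕ ℤ/4 ⊕ ℤ/4 ⊕ ℤ/12

Derivation:
rank_ℚ(R)=4; free=4−4=0
SNF(R) diag = [4, 4, 4, 12] → torsion [4, 4, 4, 12]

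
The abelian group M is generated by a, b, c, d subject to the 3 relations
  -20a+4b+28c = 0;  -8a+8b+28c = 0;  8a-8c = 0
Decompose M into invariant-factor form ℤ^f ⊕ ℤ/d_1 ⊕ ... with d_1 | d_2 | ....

Answer: M ≅ ℤ^1 ⊕ ℤ/4 ⊕ ℤ/4 ⊕ ℤ/8

Derivation:
rank_ℚ(R)=3; free=4−3=1
SNF(R) diag = [4, 4, 8] → torsion [4, 4, 8]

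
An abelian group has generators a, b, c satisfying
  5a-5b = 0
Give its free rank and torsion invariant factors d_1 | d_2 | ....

rank_ℚ(R)=1; free=3−1=2
SNF(R) diag = [5] → torsion [5]

Answer: M ≅ ℤ^2 ⊕ ℤ/5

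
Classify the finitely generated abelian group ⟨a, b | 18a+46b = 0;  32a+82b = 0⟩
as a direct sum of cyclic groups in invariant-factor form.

rank_ℚ(R)=2; free=2−2=0
SNF(R) diag = [2, 2] → torsion [2, 2]

Answer: M ≅ ℤ/2 ⊕ ℤ/2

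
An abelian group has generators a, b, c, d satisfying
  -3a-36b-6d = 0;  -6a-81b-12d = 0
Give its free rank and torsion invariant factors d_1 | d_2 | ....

rank_ℚ(R)=2; free=4−2=2
SNF(R) diag = [3, 9] → torsion [3, 9]

Answer: M ≅ ℤ^2 ⊕ ℤ/3 ⊕ ℤ/9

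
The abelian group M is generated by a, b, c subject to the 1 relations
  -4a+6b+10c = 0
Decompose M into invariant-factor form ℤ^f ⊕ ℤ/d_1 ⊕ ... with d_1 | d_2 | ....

Answer: M ≅ ℤ^2 ⊕ ℤ/2

Derivation:
rank_ℚ(R)=1; free=3−1=2
SNF(R) diag = [2] → torsion [2]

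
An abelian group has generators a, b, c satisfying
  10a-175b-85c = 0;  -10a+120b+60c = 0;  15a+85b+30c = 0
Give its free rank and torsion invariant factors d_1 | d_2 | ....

Answer: M ≅ ℤ/5 ⊕ ℤ/5 ⊕ ℤ/10

Derivation:
rank_ℚ(R)=3; free=3−3=0
SNF(R) diag = [5, 5, 10] → torsion [5, 5, 10]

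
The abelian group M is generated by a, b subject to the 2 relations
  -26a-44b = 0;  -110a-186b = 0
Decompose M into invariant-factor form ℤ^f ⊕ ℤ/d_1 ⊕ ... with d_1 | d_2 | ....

rank_ℚ(R)=2; free=2−2=0
SNF(R) diag = [2, 2] → torsion [2, 2]

Answer: M ≅ ℤ/2 ⊕ ℤ/2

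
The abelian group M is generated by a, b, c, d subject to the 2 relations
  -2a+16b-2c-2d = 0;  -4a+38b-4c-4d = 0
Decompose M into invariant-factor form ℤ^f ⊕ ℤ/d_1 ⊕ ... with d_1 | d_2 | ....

Answer: M ≅ ℤ^2 ⊕ ℤ/2 ⊕ ℤ/6

Derivation:
rank_ℚ(R)=2; free=4−2=2
SNF(R) diag = [2, 6] → torsion [2, 6]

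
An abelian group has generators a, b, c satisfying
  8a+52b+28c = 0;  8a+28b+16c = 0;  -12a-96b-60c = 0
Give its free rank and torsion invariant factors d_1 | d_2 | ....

Answer: M ≅ ℤ/4 ⊕ ℤ/12 ⊕ ℤ/36

Derivation:
rank_ℚ(R)=3; free=3−3=0
SNF(R) diag = [4, 12, 36] → torsion [4, 12, 36]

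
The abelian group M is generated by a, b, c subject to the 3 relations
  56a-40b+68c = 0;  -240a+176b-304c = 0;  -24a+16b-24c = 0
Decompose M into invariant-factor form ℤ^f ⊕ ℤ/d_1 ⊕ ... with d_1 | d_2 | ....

rank_ℚ(R)=3; free=3−3=0
SNF(R) diag = [4, 8, 16] → torsion [4, 8, 16]

Answer: M ≅ ℤ/4 ⊕ ℤ/8 ⊕ ℤ/16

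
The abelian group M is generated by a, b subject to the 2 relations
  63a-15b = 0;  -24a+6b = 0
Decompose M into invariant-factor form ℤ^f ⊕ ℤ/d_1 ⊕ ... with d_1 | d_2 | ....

rank_ℚ(R)=2; free=2−2=0
SNF(R) diag = [3, 6] → torsion [3, 6]

Answer: M ≅ ℤ/3 ⊕ ℤ/6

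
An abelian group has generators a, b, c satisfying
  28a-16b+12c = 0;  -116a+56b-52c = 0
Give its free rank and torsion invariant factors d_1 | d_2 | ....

Answer: M ≅ ℤ^1 ⊕ ℤ/4 ⊕ ℤ/8

Derivation:
rank_ℚ(R)=2; free=3−2=1
SNF(R) diag = [4, 8] → torsion [4, 8]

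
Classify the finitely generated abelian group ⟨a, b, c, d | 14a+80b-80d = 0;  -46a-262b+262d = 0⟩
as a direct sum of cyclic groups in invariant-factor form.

Answer: M ≅ ℤ^2 ⊕ ℤ/2 ⊕ ℤ/6

Derivation:
rank_ℚ(R)=2; free=4−2=2
SNF(R) diag = [2, 6] → torsion [2, 6]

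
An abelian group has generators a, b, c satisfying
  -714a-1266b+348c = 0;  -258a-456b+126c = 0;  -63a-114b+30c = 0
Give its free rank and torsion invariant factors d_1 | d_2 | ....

rank_ℚ(R)=3; free=3−3=0
SNF(R) diag = [3, 6, 18] → torsion [3, 6, 18]

Answer: M ≅ ℤ/3 ⊕ ℤ/6 ⊕ ℤ/18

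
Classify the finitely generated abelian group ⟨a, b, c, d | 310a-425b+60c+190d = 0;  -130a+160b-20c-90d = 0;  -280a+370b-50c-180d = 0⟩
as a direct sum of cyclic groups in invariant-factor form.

Answer: M ≅ ℤ^1 ⊕ ℤ/5 ⊕ ℤ/10 ⊕ ℤ/30

Derivation:
rank_ℚ(R)=3; free=4−3=1
SNF(R) diag = [5, 10, 30] → torsion [5, 10, 30]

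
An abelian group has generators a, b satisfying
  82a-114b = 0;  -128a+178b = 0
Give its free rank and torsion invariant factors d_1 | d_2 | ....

rank_ℚ(R)=2; free=2−2=0
SNF(R) diag = [2, 2] → torsion [2, 2]

Answer: M ≅ ℤ/2 ⊕ ℤ/2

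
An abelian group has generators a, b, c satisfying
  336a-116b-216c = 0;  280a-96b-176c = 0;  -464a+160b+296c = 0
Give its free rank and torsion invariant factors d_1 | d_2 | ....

Answer: M ≅ ℤ/4 ⊕ ℤ/8 ⊕ ℤ/8

Derivation:
rank_ℚ(R)=3; free=3−3=0
SNF(R) diag = [4, 8, 8] → torsion [4, 8, 8]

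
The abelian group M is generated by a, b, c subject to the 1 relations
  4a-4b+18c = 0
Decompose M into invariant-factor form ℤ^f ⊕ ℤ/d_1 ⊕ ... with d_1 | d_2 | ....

rank_ℚ(R)=1; free=3−1=2
SNF(R) diag = [2] → torsion [2]

Answer: M ≅ ℤ^2 ⊕ ℤ/2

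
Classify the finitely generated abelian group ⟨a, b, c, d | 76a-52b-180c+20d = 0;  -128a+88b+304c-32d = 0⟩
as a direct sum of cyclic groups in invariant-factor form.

rank_ℚ(R)=2; free=4−2=2
SNF(R) diag = [4, 8] → torsion [4, 8]

Answer: M ≅ ℤ^2 ⊕ ℤ/4 ⊕ ℤ/8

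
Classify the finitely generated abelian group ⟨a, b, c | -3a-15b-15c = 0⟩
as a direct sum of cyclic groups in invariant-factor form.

Answer: M ≅ ℤ^2 ⊕ ℤ/3

Derivation:
rank_ℚ(R)=1; free=3−1=2
SNF(R) diag = [3] → torsion [3]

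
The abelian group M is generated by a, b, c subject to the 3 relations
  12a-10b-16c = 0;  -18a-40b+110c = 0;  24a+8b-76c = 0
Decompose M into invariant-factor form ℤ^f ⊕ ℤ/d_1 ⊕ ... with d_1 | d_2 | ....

rank_ℚ(R)=3; free=3−3=0
SNF(R) diag = [2, 6, 12] → torsion [2, 6, 12]

Answer: M ≅ ℤ/2 ⊕ ℤ/6 ⊕ ℤ/12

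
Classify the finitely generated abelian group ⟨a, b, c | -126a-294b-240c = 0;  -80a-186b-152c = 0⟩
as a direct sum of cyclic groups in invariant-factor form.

Answer: M ≅ ℤ^1 ⊕ ℤ/2 ⊕ ℤ/6

Derivation:
rank_ℚ(R)=2; free=3−2=1
SNF(R) diag = [2, 6] → torsion [2, 6]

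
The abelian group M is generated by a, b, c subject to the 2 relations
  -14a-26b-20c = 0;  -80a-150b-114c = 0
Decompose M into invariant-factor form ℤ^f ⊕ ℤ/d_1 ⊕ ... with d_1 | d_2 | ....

rank_ℚ(R)=2; free=3−2=1
SNF(R) diag = [2, 2] → torsion [2, 2]

Answer: M ≅ ℤ^1 ⊕ ℤ/2 ⊕ ℤ/2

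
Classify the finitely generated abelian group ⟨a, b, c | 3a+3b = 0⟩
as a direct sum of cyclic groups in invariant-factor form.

Answer: M ≅ ℤ^2 ⊕ ℤ/3

Derivation:
rank_ℚ(R)=1; free=3−1=2
SNF(R) diag = [3] → torsion [3]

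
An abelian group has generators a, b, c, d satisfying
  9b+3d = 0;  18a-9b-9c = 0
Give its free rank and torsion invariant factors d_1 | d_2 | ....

Answer: M ≅ ℤ^2 ⊕ ℤ/3 ⊕ ℤ/9

Derivation:
rank_ℚ(R)=2; free=4−2=2
SNF(R) diag = [3, 9] → torsion [3, 9]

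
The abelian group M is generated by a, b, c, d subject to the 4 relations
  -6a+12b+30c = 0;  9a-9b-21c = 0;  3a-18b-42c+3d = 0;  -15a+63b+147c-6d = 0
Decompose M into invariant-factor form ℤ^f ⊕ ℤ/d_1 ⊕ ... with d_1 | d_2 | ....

Answer: M ≅ ℤ/3 ⊕ ℤ/3 ⊕ ℤ/6 ⊕ ℤ/18

Derivation:
rank_ℚ(R)=4; free=4−4=0
SNF(R) diag = [3, 3, 6, 18] → torsion [3, 3, 6, 18]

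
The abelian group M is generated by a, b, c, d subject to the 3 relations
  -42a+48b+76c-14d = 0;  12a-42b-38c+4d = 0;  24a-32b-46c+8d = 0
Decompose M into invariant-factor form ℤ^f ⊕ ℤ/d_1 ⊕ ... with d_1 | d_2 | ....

rank_ℚ(R)=3; free=4−3=1
SNF(R) diag = [2, 2, 6] → torsion [2, 2, 6]

Answer: M ≅ ℤ^1 ⊕ ℤ/2 ⊕ ℤ/2 ⊕ ℤ/6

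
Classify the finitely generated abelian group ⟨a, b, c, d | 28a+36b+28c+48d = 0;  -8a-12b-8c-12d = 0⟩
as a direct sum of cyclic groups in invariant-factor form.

Answer: M ≅ ℤ^2 ⊕ ℤ/4 ⊕ ℤ/12

Derivation:
rank_ℚ(R)=2; free=4−2=2
SNF(R) diag = [4, 12] → torsion [4, 12]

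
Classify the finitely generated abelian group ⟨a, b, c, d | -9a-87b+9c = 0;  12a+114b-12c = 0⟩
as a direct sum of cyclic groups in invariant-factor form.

rank_ℚ(R)=2; free=4−2=2
SNF(R) diag = [3, 6] → torsion [3, 6]

Answer: M ≅ ℤ^2 ⊕ ℤ/3 ⊕ ℤ/6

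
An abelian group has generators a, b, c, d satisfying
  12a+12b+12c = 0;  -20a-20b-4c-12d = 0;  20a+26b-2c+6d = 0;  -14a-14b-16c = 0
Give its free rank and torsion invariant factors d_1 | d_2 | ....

rank_ℚ(R)=4; free=4−4=0
SNF(R) diag = [2, 6, 12, 12] → torsion [2, 6, 12, 12]

Answer: M ≅ ℤ/2 ⊕ ℤ/6 ⊕ ℤ/12 ⊕ ℤ/12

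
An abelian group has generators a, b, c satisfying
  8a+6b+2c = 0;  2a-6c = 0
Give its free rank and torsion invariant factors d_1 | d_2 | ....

Answer: M ≅ ℤ^1 ⊕ ℤ/2 ⊕ ℤ/2

Derivation:
rank_ℚ(R)=2; free=3−2=1
SNF(R) diag = [2, 2] → torsion [2, 2]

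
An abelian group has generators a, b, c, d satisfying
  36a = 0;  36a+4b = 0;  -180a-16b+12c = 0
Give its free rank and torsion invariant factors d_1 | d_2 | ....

Answer: M ≅ ℤ^1 ⊕ ℤ/4 ⊕ ℤ/12 ⊕ ℤ/36

Derivation:
rank_ℚ(R)=3; free=4−3=1
SNF(R) diag = [4, 12, 36] → torsion [4, 12, 36]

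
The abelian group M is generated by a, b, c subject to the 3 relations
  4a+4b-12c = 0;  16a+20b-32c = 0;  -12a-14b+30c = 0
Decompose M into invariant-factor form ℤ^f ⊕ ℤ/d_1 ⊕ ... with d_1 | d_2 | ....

rank_ℚ(R)=3; free=3−3=0
SNF(R) diag = [2, 4, 4] → torsion [2, 4, 4]

Answer: M ≅ ℤ/2 ⊕ ℤ/4 ⊕ ℤ/4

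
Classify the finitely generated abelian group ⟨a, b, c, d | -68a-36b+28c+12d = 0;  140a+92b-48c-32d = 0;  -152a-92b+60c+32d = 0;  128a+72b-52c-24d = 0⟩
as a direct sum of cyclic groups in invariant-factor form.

Answer: M ≅ ℤ/4 ⊕ ℤ/4 ⊕ ℤ/12 ⊕ ℤ/12

Derivation:
rank_ℚ(R)=4; free=4−4=0
SNF(R) diag = [4, 4, 12, 12] → torsion [4, 4, 12, 12]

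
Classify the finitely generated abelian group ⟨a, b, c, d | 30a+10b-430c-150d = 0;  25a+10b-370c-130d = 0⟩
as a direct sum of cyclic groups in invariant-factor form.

rank_ℚ(R)=2; free=4−2=2
SNF(R) diag = [5, 10] → torsion [5, 10]

Answer: M ≅ ℤ^2 ⊕ ℤ/5 ⊕ ℤ/10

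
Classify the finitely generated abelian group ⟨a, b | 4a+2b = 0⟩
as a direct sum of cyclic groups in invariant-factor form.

rank_ℚ(R)=1; free=2−1=1
SNF(R) diag = [2] → torsion [2]

Answer: M ≅ ℤ^1 ⊕ ℤ/2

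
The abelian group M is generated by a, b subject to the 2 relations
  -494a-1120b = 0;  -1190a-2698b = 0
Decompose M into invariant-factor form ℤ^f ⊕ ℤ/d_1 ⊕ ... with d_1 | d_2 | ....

Answer: M ≅ ℤ/2 ⊕ ℤ/6

Derivation:
rank_ℚ(R)=2; free=2−2=0
SNF(R) diag = [2, 6] → torsion [2, 6]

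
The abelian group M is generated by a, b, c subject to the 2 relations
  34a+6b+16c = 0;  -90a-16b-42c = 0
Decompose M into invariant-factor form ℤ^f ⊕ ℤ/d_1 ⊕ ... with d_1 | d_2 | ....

Answer: M ≅ ℤ^1 ⊕ ℤ/2 ⊕ ℤ/2

Derivation:
rank_ℚ(R)=2; free=3−2=1
SNF(R) diag = [2, 2] → torsion [2, 2]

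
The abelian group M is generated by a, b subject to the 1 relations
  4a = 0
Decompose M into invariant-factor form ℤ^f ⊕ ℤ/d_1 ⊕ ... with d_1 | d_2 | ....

rank_ℚ(R)=1; free=2−1=1
SNF(R) diag = [4] → torsion [4]

Answer: M ≅ ℤ^1 ⊕ ℤ/4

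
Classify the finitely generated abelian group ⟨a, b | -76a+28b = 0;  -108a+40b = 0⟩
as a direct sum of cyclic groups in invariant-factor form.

rank_ℚ(R)=2; free=2−2=0
SNF(R) diag = [4, 4] → torsion [4, 4]

Answer: M ≅ ℤ/4 ⊕ ℤ/4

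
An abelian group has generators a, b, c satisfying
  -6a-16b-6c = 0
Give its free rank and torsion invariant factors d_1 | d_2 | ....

rank_ℚ(R)=1; free=3−1=2
SNF(R) diag = [2] → torsion [2]

Answer: M ≅ ℤ^2 ⊕ ℤ/2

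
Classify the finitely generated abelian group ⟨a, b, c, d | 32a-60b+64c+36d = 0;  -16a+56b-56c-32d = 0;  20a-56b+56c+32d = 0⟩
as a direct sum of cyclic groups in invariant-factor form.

Answer: M ≅ ℤ^1 ⊕ ℤ/4 ⊕ ℤ/4 ⊕ ℤ/8

Derivation:
rank_ℚ(R)=3; free=4−3=1
SNF(R) diag = [4, 4, 8] → torsion [4, 4, 8]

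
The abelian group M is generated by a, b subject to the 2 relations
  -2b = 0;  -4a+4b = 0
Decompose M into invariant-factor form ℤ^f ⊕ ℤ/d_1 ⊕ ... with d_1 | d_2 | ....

rank_ℚ(R)=2; free=2−2=0
SNF(R) diag = [2, 4] → torsion [2, 4]

Answer: M ≅ ℤ/2 ⊕ ℤ/4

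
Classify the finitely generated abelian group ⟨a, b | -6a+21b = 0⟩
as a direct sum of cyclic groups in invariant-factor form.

Answer: M ≅ ℤ^1 ⊕ ℤ/3

Derivation:
rank_ℚ(R)=1; free=2−1=1
SNF(R) diag = [3] → torsion [3]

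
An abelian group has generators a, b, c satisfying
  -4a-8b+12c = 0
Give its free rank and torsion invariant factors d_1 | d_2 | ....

Answer: M ≅ ℤ^2 ⊕ ℤ/4

Derivation:
rank_ℚ(R)=1; free=3−1=2
SNF(R) diag = [4] → torsion [4]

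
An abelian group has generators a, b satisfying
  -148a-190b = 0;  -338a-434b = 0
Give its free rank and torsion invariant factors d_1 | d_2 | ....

Answer: M ≅ ℤ/2 ⊕ ℤ/6

Derivation:
rank_ℚ(R)=2; free=2−2=0
SNF(R) diag = [2, 6] → torsion [2, 6]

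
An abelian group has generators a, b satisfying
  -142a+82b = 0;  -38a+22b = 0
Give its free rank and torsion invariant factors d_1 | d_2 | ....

rank_ℚ(R)=2; free=2−2=0
SNF(R) diag = [2, 4] → torsion [2, 4]

Answer: M ≅ ℤ/2 ⊕ ℤ/4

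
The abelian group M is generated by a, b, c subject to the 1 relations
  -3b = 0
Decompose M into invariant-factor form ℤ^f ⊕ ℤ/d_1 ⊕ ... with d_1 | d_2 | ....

rank_ℚ(R)=1; free=3−1=2
SNF(R) diag = [3] → torsion [3]

Answer: M ≅ ℤ^2 ⊕ ℤ/3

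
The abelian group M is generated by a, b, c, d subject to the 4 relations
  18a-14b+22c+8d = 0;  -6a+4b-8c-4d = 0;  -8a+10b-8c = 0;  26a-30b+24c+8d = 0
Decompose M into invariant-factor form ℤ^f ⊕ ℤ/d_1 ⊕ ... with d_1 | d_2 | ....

rank_ℚ(R)=4; free=4−4=0
SNF(R) diag = [2, 2, 6, 12] → torsion [2, 2, 6, 12]

Answer: M ≅ ℤ/2 ⊕ ℤ/2 ⊕ ℤ/6 ⊕ ℤ/12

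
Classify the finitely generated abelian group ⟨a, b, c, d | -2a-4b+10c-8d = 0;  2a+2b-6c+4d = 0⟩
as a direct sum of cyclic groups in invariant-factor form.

Answer: M ≅ ℤ^2 ⊕ ℤ/2 ⊕ ℤ/2

Derivation:
rank_ℚ(R)=2; free=4−2=2
SNF(R) diag = [2, 2] → torsion [2, 2]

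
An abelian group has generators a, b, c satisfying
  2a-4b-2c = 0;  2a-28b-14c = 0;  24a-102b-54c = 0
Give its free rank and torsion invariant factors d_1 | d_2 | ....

rank_ℚ(R)=3; free=3−3=0
SNF(R) diag = [2, 6, 12] → torsion [2, 6, 12]

Answer: M ≅ ℤ/2 ⊕ ℤ/6 ⊕ ℤ/12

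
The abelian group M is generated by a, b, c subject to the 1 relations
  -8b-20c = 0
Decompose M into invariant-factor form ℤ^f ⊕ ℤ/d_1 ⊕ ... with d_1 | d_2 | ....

Answer: M ≅ ℤ^2 ⊕ ℤ/4

Derivation:
rank_ℚ(R)=1; free=3−1=2
SNF(R) diag = [4] → torsion [4]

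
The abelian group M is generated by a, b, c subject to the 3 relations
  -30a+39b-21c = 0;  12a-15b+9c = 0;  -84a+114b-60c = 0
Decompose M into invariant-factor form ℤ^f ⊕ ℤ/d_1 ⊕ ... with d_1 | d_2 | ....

rank_ℚ(R)=3; free=3−3=0
SNF(R) diag = [3, 6, 6] → torsion [3, 6, 6]

Answer: M ≅ ℤ/3 ⊕ ℤ/6 ⊕ ℤ/6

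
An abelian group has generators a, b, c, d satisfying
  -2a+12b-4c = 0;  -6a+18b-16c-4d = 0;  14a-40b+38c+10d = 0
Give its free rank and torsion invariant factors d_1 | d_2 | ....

Answer: M ≅ ℤ^1 ⊕ ℤ/2 ⊕ ℤ/2 ⊕ ℤ/2

Derivation:
rank_ℚ(R)=3; free=4−3=1
SNF(R) diag = [2, 2, 2] → torsion [2, 2, 2]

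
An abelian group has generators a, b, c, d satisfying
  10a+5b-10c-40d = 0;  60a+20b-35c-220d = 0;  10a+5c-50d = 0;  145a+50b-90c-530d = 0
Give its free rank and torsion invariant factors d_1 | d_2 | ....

Answer: M ≅ ℤ/5 ⊕ ℤ/5 ⊕ ℤ/5 ⊕ ℤ/10

Derivation:
rank_ℚ(R)=4; free=4−4=0
SNF(R) diag = [5, 5, 5, 10] → torsion [5, 5, 5, 10]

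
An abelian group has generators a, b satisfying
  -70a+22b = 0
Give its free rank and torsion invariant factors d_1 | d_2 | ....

Answer: M ≅ ℤ^1 ⊕ ℤ/2

Derivation:
rank_ℚ(R)=1; free=2−1=1
SNF(R) diag = [2] → torsion [2]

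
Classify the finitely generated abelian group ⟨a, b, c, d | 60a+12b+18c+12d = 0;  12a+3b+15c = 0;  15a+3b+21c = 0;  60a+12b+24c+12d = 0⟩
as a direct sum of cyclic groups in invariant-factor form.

rank_ℚ(R)=4; free=4−4=0
SNF(R) diag = [3, 3, 6, 12] → torsion [3, 3, 6, 12]

Answer: M ≅ ℤ/3 ⊕ ℤ/3 ⊕ ℤ/6 ⊕ ℤ/12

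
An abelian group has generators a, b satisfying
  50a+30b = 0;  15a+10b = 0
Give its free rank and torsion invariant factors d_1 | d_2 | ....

rank_ℚ(R)=2; free=2−2=0
SNF(R) diag = [5, 10] → torsion [5, 10]

Answer: M ≅ ℤ/5 ⊕ ℤ/10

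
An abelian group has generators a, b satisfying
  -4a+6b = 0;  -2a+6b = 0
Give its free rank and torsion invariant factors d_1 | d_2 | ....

rank_ℚ(R)=2; free=2−2=0
SNF(R) diag = [2, 6] → torsion [2, 6]

Answer: M ≅ ℤ/2 ⊕ ℤ/6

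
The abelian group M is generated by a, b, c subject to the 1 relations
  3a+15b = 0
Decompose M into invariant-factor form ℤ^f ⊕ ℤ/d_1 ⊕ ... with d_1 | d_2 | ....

rank_ℚ(R)=1; free=3−1=2
SNF(R) diag = [3] → torsion [3]

Answer: M ≅ ℤ^2 ⊕ ℤ/3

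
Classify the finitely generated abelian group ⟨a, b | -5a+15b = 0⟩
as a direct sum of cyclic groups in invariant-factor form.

rank_ℚ(R)=1; free=2−1=1
SNF(R) diag = [5] → torsion [5]

Answer: M ≅ ℤ^1 ⊕ ℤ/5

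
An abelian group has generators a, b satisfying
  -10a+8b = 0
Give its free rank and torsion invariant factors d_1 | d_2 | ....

rank_ℚ(R)=1; free=2−1=1
SNF(R) diag = [2] → torsion [2]

Answer: M ≅ ℤ^1 ⊕ ℤ/2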